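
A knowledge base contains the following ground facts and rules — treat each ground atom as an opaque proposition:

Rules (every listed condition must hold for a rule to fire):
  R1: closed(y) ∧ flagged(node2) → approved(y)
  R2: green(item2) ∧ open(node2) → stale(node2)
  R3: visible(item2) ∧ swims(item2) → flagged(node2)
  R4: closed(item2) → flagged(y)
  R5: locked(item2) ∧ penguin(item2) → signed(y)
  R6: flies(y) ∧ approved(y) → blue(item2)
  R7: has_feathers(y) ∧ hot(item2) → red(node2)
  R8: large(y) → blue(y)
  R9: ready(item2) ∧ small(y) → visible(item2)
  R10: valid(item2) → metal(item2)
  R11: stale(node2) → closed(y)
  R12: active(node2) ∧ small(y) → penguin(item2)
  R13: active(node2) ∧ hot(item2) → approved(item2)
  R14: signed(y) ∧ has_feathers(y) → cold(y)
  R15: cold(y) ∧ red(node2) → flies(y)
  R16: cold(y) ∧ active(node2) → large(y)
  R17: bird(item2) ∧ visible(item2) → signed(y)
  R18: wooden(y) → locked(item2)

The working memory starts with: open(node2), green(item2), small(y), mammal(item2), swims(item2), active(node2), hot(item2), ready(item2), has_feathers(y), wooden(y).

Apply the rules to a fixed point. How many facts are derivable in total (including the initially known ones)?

25

Round 1: R2 [green(item2) ∧ open(node2) → stale(node2)]; R7 [has_feathers(y) ∧ hot(item2) → red(node2)]; R9 [ready(item2) ∧ small(y) → visible(item2)]; R12 [active(node2) ∧ small(y) → penguin(item2)]; R13 [active(node2) ∧ hot(item2) → approved(item2)]; R18 [wooden(y) → locked(item2)]. New: stale(node2), red(node2), visible(item2), penguin(item2), approved(item2), locked(item2).
Round 2: R3 [visible(item2) ∧ swims(item2) → flagged(node2)]; R5 [locked(item2) ∧ penguin(item2) → signed(y)]; R11 [stale(node2) → closed(y)]. New: flagged(node2), signed(y), closed(y).
Round 3: R1 [closed(y) ∧ flagged(node2) → approved(y)]; R14 [signed(y) ∧ has_feathers(y) → cold(y)]. New: approved(y), cold(y).
Round 4: R15 [cold(y) ∧ red(node2) → flies(y)]; R16 [cold(y) ∧ active(node2) → large(y)]. New: flies(y), large(y).
Round 5: R6 [flies(y) ∧ approved(y) → blue(item2)]; R8 [large(y) → blue(y)]. New: blue(item2), blue(y).
Closure: {active(node2), approved(item2), approved(y), blue(item2), blue(y), closed(y), cold(y), flagged(node2), flies(y), green(item2), has_feathers(y), hot(item2), large(y), locked(item2), mammal(item2), open(node2), penguin(item2), ready(item2), red(node2), signed(y), small(y), stale(node2), swims(item2), visible(item2), wooden(y)} — 25 facts.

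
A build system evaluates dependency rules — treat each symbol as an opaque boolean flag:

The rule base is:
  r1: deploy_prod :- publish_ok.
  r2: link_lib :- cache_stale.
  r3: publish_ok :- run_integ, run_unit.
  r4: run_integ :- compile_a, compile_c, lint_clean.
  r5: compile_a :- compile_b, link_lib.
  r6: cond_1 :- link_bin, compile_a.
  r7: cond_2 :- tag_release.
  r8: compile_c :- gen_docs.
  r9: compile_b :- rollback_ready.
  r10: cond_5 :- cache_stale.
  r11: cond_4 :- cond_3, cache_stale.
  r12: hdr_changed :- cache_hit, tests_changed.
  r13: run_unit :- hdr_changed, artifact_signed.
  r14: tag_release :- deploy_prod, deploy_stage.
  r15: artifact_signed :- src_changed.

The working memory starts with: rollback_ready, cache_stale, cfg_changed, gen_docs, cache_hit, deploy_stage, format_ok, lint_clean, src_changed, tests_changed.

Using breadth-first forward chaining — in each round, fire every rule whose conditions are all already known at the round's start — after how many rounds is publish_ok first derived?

4

Round 1: r2 [link_lib :- cache_stale.]; r8 [compile_c :- gen_docs.]; r9 [compile_b :- rollback_ready.]; r10 [cond_5 :- cache_stale.]; r12 [hdr_changed :- cache_hit, tests_changed.]; r15 [artifact_signed :- src_changed.]. Adds link_lib, compile_c, compile_b, cond_5, hdr_changed, artifact_signed.
Round 2: r5 [compile_a :- compile_b, link_lib.]; r13 [run_unit :- hdr_changed, artifact_signed.]. Adds compile_a, run_unit.
Round 3: r4 [run_integ :- compile_a, compile_c, lint_clean.]. Adds run_integ.
Round 4: r3 [publish_ok :- run_integ, run_unit.]. Adds publish_ok.
publish_ok first appears in round 4.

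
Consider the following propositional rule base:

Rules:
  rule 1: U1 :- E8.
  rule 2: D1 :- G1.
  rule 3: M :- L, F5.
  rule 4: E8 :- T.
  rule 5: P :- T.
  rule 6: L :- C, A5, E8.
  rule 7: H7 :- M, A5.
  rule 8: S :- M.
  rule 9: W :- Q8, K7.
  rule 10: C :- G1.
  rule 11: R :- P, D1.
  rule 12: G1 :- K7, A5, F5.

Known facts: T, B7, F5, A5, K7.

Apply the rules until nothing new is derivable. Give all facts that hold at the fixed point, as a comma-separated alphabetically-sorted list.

A5, B7, C, D1, E8, F5, G1, H7, K7, L, M, P, R, S, T, U1

Round 1 fires rule 4, rule 5, rule 12, giving E8, P, G1.
Round 2 fires rule 1, rule 2, rule 10, giving U1, D1, C.
Round 3 fires rule 6, rule 11, giving L, R.
Round 4 fires rule 3, giving M.
Round 5 fires rule 7, rule 8, giving H7, S.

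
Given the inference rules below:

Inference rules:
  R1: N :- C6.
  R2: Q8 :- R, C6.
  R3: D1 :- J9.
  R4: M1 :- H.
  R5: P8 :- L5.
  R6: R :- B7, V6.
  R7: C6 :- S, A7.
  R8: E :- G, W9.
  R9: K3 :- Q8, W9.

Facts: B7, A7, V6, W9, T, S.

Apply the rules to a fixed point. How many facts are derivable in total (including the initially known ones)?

Round 1: R6 [R :- B7, V6.]; R7 [C6 :- S, A7.]. Adds R, C6.
Round 2: R1 [N :- C6.]; R2 [Q8 :- R, C6.]. Adds N, Q8.
Round 3: R9 [K3 :- Q8, W9.]. Adds K3.
Closure: {A7, B7, C6, K3, N, Q8, R, S, T, V6, W9} — 11 facts.

11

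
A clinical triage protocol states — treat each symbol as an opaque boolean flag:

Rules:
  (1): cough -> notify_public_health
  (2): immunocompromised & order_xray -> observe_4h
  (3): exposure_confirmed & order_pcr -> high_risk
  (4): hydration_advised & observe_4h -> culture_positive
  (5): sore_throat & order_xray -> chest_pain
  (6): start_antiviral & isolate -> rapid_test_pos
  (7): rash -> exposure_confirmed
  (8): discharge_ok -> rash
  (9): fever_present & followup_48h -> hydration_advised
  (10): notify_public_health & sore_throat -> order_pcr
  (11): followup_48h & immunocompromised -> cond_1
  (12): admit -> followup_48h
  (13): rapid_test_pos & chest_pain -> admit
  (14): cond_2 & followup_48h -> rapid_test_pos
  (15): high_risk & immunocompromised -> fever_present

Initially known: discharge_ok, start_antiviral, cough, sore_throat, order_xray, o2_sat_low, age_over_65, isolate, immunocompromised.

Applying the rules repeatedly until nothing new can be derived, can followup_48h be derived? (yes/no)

Round 1: (1) [cough -> notify_public_health]; (2) [immunocompromised & order_xray -> observe_4h]; (5) [sore_throat & order_xray -> chest_pain]; (6) [start_antiviral & isolate -> rapid_test_pos]; (8) [discharge_ok -> rash]. New: notify_public_health, observe_4h, chest_pain, rapid_test_pos, rash.
Round 2: (7) [rash -> exposure_confirmed]; (10) [notify_public_health & sore_throat -> order_pcr]; (13) [rapid_test_pos & chest_pain -> admit]. New: exposure_confirmed, order_pcr, admit.
Round 3: (3) [exposure_confirmed & order_pcr -> high_risk]; (12) [admit -> followup_48h]. New: high_risk, followup_48h.
Round 4: (11) [followup_48h & immunocompromised -> cond_1]; (15) [high_risk & immunocompromised -> fever_present]. New: cond_1, fever_present.
Round 5: (9) [fever_present & followup_48h -> hydration_advised]. New: hydration_advised.
Round 6: (4) [hydration_advised & observe_4h -> culture_positive]. New: culture_positive.
followup_48h appears in round 3, so it is derivable.

yes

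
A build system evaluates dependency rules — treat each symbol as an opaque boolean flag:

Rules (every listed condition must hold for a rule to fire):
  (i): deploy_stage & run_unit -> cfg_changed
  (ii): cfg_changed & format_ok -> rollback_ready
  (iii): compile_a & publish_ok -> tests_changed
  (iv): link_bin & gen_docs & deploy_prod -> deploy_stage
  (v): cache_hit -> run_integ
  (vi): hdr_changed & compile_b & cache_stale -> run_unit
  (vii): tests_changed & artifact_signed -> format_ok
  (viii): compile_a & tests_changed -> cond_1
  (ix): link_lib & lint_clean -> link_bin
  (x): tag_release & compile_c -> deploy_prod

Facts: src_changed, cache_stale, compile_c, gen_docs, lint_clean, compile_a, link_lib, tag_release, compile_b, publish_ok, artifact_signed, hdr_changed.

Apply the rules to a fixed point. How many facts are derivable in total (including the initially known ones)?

Round 1: (iii) [compile_a & publish_ok -> tests_changed]; (vi) [hdr_changed & compile_b & cache_stale -> run_unit]; (ix) [link_lib & lint_clean -> link_bin]; (x) [tag_release & compile_c -> deploy_prod]. Adds tests_changed, run_unit, link_bin, deploy_prod.
Round 2: (iv) [link_bin & gen_docs & deploy_prod -> deploy_stage]; (vii) [tests_changed & artifact_signed -> format_ok]; (viii) [compile_a & tests_changed -> cond_1]. Adds deploy_stage, format_ok, cond_1.
Round 3: (i) [deploy_stage & run_unit -> cfg_changed]. Adds cfg_changed.
Round 4: (ii) [cfg_changed & format_ok -> rollback_ready]. Adds rollback_ready.
Closure: {artifact_signed, cache_stale, cfg_changed, compile_a, compile_b, compile_c, cond_1, deploy_prod, deploy_stage, format_ok, gen_docs, hdr_changed, link_bin, link_lib, lint_clean, publish_ok, rollback_ready, run_unit, src_changed, tag_release, tests_changed} — 21 facts.

21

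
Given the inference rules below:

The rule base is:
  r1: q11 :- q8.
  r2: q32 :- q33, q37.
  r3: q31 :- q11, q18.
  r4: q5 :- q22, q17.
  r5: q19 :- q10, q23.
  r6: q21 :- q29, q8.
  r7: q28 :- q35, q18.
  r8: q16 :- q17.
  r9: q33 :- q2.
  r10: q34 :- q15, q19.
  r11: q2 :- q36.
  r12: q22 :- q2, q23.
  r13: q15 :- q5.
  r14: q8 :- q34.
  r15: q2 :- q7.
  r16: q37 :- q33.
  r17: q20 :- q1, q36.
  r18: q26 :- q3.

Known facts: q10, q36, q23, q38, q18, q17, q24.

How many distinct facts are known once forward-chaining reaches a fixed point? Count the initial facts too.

20

Round 1: r5 [q19 :- q10, q23.]; r8 [q16 :- q17.]; r11 [q2 :- q36.]. Adds q19, q16, q2.
Round 2: r9 [q33 :- q2.]; r12 [q22 :- q2, q23.]. Adds q33, q22.
Round 3: r4 [q5 :- q22, q17.]; r16 [q37 :- q33.]. Adds q5, q37.
Round 4: r2 [q32 :- q33, q37.]; r13 [q15 :- q5.]. Adds q32, q15.
Round 5: r10 [q34 :- q15, q19.]. Adds q34.
Round 6: r14 [q8 :- q34.]. Adds q8.
Round 7: r1 [q11 :- q8.]. Adds q11.
Round 8: r3 [q31 :- q11, q18.]. Adds q31.
Closure: {q10, q11, q15, q16, q17, q18, q19, q2, q22, q23, q24, q31, q32, q33, q34, q36, q37, q38, q5, q8} — 20 facts.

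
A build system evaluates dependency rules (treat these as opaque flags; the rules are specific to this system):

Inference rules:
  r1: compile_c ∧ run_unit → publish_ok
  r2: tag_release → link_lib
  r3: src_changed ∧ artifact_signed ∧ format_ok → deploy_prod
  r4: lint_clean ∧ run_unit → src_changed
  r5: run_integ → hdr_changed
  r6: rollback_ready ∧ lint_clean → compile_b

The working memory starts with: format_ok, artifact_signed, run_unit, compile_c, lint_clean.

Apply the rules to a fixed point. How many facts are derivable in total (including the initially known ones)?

8

Round 1: r1 [compile_c ∧ run_unit → publish_ok]; r4 [lint_clean ∧ run_unit → src_changed]. Adds publish_ok, src_changed.
Round 2: r3 [src_changed ∧ artifact_signed ∧ format_ok → deploy_prod]. Adds deploy_prod.
Closure: {artifact_signed, compile_c, deploy_prod, format_ok, lint_clean, publish_ok, run_unit, src_changed} — 8 facts.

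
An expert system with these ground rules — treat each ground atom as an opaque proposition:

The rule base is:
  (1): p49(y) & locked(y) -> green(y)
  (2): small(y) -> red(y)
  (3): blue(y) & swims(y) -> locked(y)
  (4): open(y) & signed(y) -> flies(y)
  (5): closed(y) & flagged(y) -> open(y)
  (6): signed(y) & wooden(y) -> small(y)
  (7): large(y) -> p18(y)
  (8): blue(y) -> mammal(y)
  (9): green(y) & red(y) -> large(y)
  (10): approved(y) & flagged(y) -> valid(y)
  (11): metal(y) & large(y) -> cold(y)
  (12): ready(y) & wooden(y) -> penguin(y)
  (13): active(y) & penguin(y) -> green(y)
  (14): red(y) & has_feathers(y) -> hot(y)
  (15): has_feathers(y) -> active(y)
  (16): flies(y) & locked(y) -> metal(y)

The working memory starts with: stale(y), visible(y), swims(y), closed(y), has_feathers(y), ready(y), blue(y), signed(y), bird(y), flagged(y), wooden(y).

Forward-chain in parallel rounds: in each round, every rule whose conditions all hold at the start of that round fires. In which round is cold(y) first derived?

4

Round 1: (3) [blue(y) & swims(y) -> locked(y)]; (5) [closed(y) & flagged(y) -> open(y)]; (6) [signed(y) & wooden(y) -> small(y)]; (8) [blue(y) -> mammal(y)]; (12) [ready(y) & wooden(y) -> penguin(y)]; (15) [has_feathers(y) -> active(y)]. New: locked(y), open(y), small(y), mammal(y), penguin(y), active(y).
Round 2: (2) [small(y) -> red(y)]; (4) [open(y) & signed(y) -> flies(y)]; (13) [active(y) & penguin(y) -> green(y)]. New: red(y), flies(y), green(y).
Round 3: (9) [green(y) & red(y) -> large(y)]; (14) [red(y) & has_feathers(y) -> hot(y)]; (16) [flies(y) & locked(y) -> metal(y)]. New: large(y), hot(y), metal(y).
Round 4: (7) [large(y) -> p18(y)]; (11) [metal(y) & large(y) -> cold(y)]. New: p18(y), cold(y).
cold(y) first appears in round 4.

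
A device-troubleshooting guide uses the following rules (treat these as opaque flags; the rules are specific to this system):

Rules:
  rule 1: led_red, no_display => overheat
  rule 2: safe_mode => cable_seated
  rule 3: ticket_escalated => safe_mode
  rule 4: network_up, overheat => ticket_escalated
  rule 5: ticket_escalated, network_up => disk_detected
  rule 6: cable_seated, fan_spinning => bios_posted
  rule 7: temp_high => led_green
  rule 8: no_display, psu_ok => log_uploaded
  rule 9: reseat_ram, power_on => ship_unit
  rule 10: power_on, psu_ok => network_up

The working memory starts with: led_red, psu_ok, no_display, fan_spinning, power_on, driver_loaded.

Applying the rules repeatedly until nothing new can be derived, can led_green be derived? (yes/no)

[1] rule 1 [led_red, no_display => overheat]; rule 8 [no_display, psu_ok => log_uploaded]; rule 10 [power_on, psu_ok => network_up]. ⇒ new: overheat, log_uploaded, network_up.
[2] rule 4 [network_up, overheat => ticket_escalated]. ⇒ new: ticket_escalated.
[3] rule 3 [ticket_escalated => safe_mode]; rule 5 [ticket_escalated, network_up => disk_detected]. ⇒ new: safe_mode, disk_detected.
[4] rule 2 [safe_mode => cable_seated]. ⇒ new: cable_seated.
[5] rule 6 [cable_seated, fan_spinning => bios_posted]. ⇒ new: bios_posted.
Fixed point reached. led_green is concluded only by rule 7; rule 7 needs temp_high (never derived).

no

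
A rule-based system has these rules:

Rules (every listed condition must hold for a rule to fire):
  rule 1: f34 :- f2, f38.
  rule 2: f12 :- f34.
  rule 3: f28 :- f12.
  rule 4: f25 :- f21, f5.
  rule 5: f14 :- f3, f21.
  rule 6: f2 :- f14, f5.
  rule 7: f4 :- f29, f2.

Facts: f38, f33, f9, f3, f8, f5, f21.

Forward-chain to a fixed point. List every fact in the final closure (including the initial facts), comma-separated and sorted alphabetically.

Round 1 — rule 4, rule 5, derive f25, f14.
Round 2 — rule 6, derive f2.
Round 3 — rule 1, derive f34.
Round 4 — rule 2, derive f12.
Round 5 — rule 3, derive f28.

f12, f14, f2, f21, f25, f28, f3, f33, f34, f38, f5, f8, f9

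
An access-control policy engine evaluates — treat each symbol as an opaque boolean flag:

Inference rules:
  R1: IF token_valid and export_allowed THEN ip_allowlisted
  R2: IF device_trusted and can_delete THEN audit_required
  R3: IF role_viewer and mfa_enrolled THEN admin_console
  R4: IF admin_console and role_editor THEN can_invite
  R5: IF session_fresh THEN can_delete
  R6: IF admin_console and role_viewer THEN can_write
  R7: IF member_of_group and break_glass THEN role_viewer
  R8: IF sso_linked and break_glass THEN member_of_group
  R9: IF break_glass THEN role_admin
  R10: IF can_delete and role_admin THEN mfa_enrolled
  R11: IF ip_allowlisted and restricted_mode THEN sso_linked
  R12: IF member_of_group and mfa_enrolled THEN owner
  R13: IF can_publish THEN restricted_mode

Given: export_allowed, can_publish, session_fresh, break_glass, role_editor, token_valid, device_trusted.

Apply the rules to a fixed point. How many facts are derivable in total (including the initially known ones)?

20

[1] R1 [IF token_valid and export_allowed THEN ip_allowlisted]; R5 [IF session_fresh THEN can_delete]; R9 [IF break_glass THEN role_admin]; R13 [IF can_publish THEN restricted_mode]. ⇒ new: ip_allowlisted, can_delete, role_admin, restricted_mode.
[2] R2 [IF device_trusted and can_delete THEN audit_required]; R10 [IF can_delete and role_admin THEN mfa_enrolled]; R11 [IF ip_allowlisted and restricted_mode THEN sso_linked]. ⇒ new: audit_required, mfa_enrolled, sso_linked.
[3] R8 [IF sso_linked and break_glass THEN member_of_group]. ⇒ new: member_of_group.
[4] R7 [IF member_of_group and break_glass THEN role_viewer]; R12 [IF member_of_group and mfa_enrolled THEN owner]. ⇒ new: role_viewer, owner.
[5] R3 [IF role_viewer and mfa_enrolled THEN admin_console]. ⇒ new: admin_console.
[6] R4 [IF admin_console and role_editor THEN can_invite]; R6 [IF admin_console and role_viewer THEN can_write]. ⇒ new: can_invite, can_write.
Closure: {admin_console, audit_required, break_glass, can_delete, can_invite, can_publish, can_write, device_trusted, export_allowed, ip_allowlisted, member_of_group, mfa_enrolled, owner, restricted_mode, role_admin, role_editor, role_viewer, session_fresh, sso_linked, token_valid} — 20 facts.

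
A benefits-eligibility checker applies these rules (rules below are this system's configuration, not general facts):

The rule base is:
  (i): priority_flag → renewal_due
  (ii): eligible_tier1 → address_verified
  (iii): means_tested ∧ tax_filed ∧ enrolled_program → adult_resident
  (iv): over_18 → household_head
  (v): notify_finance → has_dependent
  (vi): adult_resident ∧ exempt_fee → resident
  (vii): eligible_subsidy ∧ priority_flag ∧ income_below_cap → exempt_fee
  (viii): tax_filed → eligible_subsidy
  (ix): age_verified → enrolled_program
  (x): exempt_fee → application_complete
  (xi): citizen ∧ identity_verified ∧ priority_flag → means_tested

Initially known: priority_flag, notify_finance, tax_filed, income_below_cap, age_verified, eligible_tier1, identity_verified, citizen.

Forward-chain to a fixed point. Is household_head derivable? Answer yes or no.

no

Round 1: (i) [priority_flag → renewal_due]; (ii) [eligible_tier1 → address_verified]; (v) [notify_finance → has_dependent]; (viii) [tax_filed → eligible_subsidy]; (ix) [age_verified → enrolled_program]; (xi) [citizen ∧ identity_verified ∧ priority_flag → means_tested]. Adds renewal_due, address_verified, has_dependent, eligible_subsidy, enrolled_program, means_tested.
Round 2: (iii) [means_tested ∧ tax_filed ∧ enrolled_program → adult_resident]; (vii) [eligible_subsidy ∧ priority_flag ∧ income_below_cap → exempt_fee]. Adds adult_resident, exempt_fee.
Round 3: (vi) [adult_resident ∧ exempt_fee → resident]; (x) [exempt_fee → application_complete]. Adds resident, application_complete.
Fixed point reached. household_head is concluded only by (iv); (iv) needs over_18 (never derived).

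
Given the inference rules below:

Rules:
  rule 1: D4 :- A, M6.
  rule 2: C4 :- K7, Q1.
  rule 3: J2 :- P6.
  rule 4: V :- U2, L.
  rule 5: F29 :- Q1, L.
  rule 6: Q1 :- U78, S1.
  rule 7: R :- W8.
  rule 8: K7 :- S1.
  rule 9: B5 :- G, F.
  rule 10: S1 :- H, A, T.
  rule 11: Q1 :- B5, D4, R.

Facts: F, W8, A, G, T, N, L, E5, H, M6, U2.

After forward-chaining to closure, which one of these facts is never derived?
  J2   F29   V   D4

J2

Round 1: rule 1 [D4 :- A, M6.]; rule 4 [V :- U2, L.]; rule 7 [R :- W8.]; rule 9 [B5 :- G, F.]; rule 10 [S1 :- H, A, T.]. New: D4, V, R, B5, S1.
Round 2: rule 8 [K7 :- S1.]; rule 11 [Q1 :- B5, D4, R.]. New: K7, Q1.
Round 3: rule 2 [C4 :- K7, Q1.]; rule 5 [F29 :- Q1, L.]. New: C4, F29.
Derived: V (round 1), D4 (round 1), F29 (round 3). J2 never appears in any round.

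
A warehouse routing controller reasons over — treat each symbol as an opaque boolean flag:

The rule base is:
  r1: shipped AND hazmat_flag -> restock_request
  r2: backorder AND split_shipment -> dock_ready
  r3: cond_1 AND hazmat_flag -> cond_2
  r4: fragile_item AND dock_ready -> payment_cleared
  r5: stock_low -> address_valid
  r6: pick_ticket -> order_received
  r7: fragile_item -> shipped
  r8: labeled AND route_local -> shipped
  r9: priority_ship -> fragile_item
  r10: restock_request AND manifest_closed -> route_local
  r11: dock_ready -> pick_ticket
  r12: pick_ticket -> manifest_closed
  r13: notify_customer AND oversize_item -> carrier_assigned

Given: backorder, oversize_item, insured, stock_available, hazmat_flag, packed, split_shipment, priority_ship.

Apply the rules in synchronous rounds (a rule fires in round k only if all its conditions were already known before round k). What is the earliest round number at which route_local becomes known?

4

Round 1 — r2, r9, derive dock_ready, fragile_item.
Round 2 — r4, r7, r11, derive payment_cleared, shipped, pick_ticket.
Round 3 — r1, r6, r12, derive restock_request, order_received, manifest_closed.
Round 4 — r10, derive route_local.
route_local first appears in round 4.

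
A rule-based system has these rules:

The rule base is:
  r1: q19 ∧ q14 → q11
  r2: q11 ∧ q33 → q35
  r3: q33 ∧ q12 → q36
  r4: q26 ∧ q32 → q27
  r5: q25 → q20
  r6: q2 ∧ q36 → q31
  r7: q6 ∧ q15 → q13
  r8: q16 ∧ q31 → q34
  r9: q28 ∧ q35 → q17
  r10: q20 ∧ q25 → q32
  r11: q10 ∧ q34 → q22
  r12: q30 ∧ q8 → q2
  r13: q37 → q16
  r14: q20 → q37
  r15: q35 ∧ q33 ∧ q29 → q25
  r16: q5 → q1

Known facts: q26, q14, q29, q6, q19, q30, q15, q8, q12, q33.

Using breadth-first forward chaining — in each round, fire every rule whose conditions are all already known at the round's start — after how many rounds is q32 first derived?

5

Round 1: r1 [q19 ∧ q14 → q11]; r3 [q33 ∧ q12 → q36]; r7 [q6 ∧ q15 → q13]; r12 [q30 ∧ q8 → q2]. Adds q11, q36, q13, q2.
Round 2: r2 [q11 ∧ q33 → q35]; r6 [q2 ∧ q36 → q31]. Adds q35, q31.
Round 3: r15 [q35 ∧ q33 ∧ q29 → q25]. Adds q25.
Round 4: r5 [q25 → q20]. Adds q20.
Round 5: r10 [q20 ∧ q25 → q32]; r14 [q20 → q37]. Adds q32, q37.
q32 first appears in round 5.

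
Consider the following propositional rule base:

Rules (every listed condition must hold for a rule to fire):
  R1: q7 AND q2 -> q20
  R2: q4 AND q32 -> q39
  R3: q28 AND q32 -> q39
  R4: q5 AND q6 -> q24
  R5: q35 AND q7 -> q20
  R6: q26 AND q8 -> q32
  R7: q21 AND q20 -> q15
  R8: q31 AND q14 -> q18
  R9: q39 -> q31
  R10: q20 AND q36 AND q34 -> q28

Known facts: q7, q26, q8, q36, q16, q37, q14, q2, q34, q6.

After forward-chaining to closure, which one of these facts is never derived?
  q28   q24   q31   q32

q24

Round 1: R1 [q7 AND q2 -> q20]; R6 [q26 AND q8 -> q32]. Adds q20, q32.
Round 2: R10 [q20 AND q36 AND q34 -> q28]. Adds q28.
Round 3: R3 [q28 AND q32 -> q39]. Adds q39.
Round 4: R9 [q39 -> q31]. Adds q31.
Round 5: R8 [q31 AND q14 -> q18]. Adds q18.
Derived: q28 (round 2), q32 (round 1), q31 (round 4). q24 never appears in any round.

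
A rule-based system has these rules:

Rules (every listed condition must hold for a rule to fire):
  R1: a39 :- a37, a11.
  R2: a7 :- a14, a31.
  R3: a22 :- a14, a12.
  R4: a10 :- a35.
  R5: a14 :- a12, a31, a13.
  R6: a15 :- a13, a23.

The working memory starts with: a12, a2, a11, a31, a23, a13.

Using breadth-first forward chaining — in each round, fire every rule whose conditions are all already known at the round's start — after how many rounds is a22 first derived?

Round 1: R5 [a14 :- a12, a31, a13.]; R6 [a15 :- a13, a23.]. New: a14, a15.
Round 2: R2 [a7 :- a14, a31.]; R3 [a22 :- a14, a12.]. New: a7, a22.
a22 first appears in round 2.

2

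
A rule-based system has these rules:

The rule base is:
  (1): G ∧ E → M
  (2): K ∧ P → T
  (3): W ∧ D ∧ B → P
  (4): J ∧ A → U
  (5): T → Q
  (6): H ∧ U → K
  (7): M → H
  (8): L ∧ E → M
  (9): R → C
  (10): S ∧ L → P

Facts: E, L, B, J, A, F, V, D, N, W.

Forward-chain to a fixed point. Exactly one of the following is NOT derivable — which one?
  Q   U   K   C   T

C

Round 1: (3) [W ∧ D ∧ B → P]; (4) [J ∧ A → U]; (8) [L ∧ E → M]. Adds P, U, M.
Round 2: (7) [M → H]. Adds H.
Round 3: (6) [H ∧ U → K]. Adds K.
Round 4: (2) [K ∧ P → T]. Adds T.
Round 5: (5) [T → Q]. Adds Q.
Derived: U (round 1), Q (round 5), K (round 3), T (round 4). C never appears in any round.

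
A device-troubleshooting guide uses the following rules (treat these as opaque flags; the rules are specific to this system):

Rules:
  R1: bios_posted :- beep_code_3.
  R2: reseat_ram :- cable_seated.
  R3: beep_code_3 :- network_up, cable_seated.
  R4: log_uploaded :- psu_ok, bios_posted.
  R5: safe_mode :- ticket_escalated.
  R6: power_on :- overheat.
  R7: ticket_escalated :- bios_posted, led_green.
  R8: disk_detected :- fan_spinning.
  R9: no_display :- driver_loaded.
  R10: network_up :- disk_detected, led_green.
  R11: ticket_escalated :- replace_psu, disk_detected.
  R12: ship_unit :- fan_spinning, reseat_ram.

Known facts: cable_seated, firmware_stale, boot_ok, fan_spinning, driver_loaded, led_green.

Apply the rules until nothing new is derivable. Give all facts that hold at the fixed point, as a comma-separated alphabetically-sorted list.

Round 1: R2 [reseat_ram :- cable_seated.]; R8 [disk_detected :- fan_spinning.]; R9 [no_display :- driver_loaded.]. Adds reseat_ram, disk_detected, no_display.
Round 2: R10 [network_up :- disk_detected, led_green.]; R12 [ship_unit :- fan_spinning, reseat_ram.]. Adds network_up, ship_unit.
Round 3: R3 [beep_code_3 :- network_up, cable_seated.]. Adds beep_code_3.
Round 4: R1 [bios_posted :- beep_code_3.]. Adds bios_posted.
Round 5: R7 [ticket_escalated :- bios_posted, led_green.]. Adds ticket_escalated.
Round 6: R5 [safe_mode :- ticket_escalated.]. Adds safe_mode.

beep_code_3, bios_posted, boot_ok, cable_seated, disk_detected, driver_loaded, fan_spinning, firmware_stale, led_green, network_up, no_display, reseat_ram, safe_mode, ship_unit, ticket_escalated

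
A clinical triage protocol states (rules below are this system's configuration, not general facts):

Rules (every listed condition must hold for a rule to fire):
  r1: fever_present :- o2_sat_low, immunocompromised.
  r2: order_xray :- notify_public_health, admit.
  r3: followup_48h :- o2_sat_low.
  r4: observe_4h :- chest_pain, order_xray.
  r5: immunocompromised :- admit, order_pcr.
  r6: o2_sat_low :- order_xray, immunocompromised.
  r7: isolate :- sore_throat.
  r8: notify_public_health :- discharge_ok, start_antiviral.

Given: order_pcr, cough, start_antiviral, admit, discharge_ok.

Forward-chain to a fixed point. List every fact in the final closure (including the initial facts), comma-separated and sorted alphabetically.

[1] r5 [immunocompromised :- admit, order_pcr.]; r8 [notify_public_health :- discharge_ok, start_antiviral.]. ⇒ new: immunocompromised, notify_public_health.
[2] r2 [order_xray :- notify_public_health, admit.]. ⇒ new: order_xray.
[3] r6 [o2_sat_low :- order_xray, immunocompromised.]. ⇒ new: o2_sat_low.
[4] r1 [fever_present :- o2_sat_low, immunocompromised.]; r3 [followup_48h :- o2_sat_low.]. ⇒ new: fever_present, followup_48h.

admit, cough, discharge_ok, fever_present, followup_48h, immunocompromised, notify_public_health, o2_sat_low, order_pcr, order_xray, start_antiviral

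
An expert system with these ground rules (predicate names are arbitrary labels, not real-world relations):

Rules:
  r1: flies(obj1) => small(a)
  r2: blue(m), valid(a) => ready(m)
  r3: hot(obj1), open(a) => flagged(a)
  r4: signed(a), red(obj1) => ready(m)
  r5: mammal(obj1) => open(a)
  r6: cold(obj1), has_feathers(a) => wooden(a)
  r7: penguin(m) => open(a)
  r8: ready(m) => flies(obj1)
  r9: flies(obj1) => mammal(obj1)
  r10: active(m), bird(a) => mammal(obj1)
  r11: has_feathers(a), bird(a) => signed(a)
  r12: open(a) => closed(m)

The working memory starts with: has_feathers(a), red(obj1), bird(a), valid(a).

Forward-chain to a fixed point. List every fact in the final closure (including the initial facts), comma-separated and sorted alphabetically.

bird(a), closed(m), flies(obj1), has_feathers(a), mammal(obj1), open(a), ready(m), red(obj1), signed(a), small(a), valid(a)

Round 1: r11 [has_feathers(a), bird(a) => signed(a)]. Adds signed(a).
Round 2: r4 [signed(a), red(obj1) => ready(m)]. Adds ready(m).
Round 3: r8 [ready(m) => flies(obj1)]. Adds flies(obj1).
Round 4: r1 [flies(obj1) => small(a)]; r9 [flies(obj1) => mammal(obj1)]. Adds small(a), mammal(obj1).
Round 5: r5 [mammal(obj1) => open(a)]. Adds open(a).
Round 6: r12 [open(a) => closed(m)]. Adds closed(m).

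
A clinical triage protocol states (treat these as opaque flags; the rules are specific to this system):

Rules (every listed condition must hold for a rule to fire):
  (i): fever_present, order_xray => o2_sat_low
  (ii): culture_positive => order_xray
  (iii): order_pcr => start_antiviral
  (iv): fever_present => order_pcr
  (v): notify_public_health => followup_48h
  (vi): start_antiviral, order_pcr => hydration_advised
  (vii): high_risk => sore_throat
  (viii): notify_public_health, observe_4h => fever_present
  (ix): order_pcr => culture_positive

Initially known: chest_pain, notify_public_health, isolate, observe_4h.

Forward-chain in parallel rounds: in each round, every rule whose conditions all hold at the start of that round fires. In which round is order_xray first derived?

Round 1 fires (v), (viii), giving followup_48h, fever_present.
Round 2 fires (iv), giving order_pcr.
Round 3 fires (iii), (ix), giving start_antiviral, culture_positive.
Round 4 fires (ii), (vi), giving order_xray, hydration_advised.
order_xray first appears in round 4.

4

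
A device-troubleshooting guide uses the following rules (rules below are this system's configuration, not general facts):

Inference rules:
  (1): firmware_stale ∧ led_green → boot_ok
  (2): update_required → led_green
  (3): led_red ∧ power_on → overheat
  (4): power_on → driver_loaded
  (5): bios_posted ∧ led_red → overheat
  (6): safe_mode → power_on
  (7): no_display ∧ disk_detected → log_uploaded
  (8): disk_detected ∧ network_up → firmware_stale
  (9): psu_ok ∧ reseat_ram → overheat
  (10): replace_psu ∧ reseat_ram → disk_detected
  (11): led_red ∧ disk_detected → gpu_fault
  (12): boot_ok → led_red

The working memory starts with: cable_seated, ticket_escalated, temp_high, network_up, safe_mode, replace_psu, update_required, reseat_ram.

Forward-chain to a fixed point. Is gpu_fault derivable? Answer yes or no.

Round 1 — (2), (6), (10), derive led_green, power_on, disk_detected.
Round 2 — (4), (8), derive driver_loaded, firmware_stale.
Round 3 — (1), derive boot_ok.
Round 4 — (12), derive led_red.
Round 5 — (3), (11), derive overheat, gpu_fault.
gpu_fault appears in round 5, so it is derivable.

yes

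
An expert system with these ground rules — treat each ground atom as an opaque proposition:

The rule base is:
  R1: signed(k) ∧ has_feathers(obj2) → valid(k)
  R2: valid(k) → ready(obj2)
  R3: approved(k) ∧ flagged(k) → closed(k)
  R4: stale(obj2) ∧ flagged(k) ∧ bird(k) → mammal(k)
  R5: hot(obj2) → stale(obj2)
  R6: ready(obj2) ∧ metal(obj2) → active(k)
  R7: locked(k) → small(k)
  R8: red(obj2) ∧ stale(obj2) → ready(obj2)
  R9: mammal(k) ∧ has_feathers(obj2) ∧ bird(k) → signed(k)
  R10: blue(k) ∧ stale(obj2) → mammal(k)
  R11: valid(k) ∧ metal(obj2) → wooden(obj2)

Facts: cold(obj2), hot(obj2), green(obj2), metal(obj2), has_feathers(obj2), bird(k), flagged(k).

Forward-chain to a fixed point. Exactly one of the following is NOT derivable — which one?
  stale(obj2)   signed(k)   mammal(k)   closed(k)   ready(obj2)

closed(k)

Round 1: R5 [hot(obj2) → stale(obj2)]. New: stale(obj2).
Round 2: R4 [stale(obj2) ∧ flagged(k) ∧ bird(k) → mammal(k)]. New: mammal(k).
Round 3: R9 [mammal(k) ∧ has_feathers(obj2) ∧ bird(k) → signed(k)]. New: signed(k).
Round 4: R1 [signed(k) ∧ has_feathers(obj2) → valid(k)]. New: valid(k).
Round 5: R2 [valid(k) → ready(obj2)]; R11 [valid(k) ∧ metal(obj2) → wooden(obj2)]. New: ready(obj2), wooden(obj2).
Round 6: R6 [ready(obj2) ∧ metal(obj2) → active(k)]. New: active(k).
Derived: mammal(k) (round 2), signed(k) (round 3), ready(obj2) (round 5), stale(obj2) (round 1). closed(k) never appears in any round.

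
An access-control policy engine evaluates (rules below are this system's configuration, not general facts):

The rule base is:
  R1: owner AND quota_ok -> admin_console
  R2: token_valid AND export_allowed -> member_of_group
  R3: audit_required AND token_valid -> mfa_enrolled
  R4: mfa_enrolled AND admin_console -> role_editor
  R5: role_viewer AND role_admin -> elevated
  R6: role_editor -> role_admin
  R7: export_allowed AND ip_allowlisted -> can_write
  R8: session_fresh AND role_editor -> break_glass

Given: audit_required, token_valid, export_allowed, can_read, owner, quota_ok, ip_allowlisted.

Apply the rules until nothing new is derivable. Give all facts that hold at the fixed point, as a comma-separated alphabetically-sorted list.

admin_console, audit_required, can_read, can_write, export_allowed, ip_allowlisted, member_of_group, mfa_enrolled, owner, quota_ok, role_admin, role_editor, token_valid

Round 1 fires R1, R2, R3, R7, giving admin_console, member_of_group, mfa_enrolled, can_write.
Round 2 fires R4, giving role_editor.
Round 3 fires R6, giving role_admin.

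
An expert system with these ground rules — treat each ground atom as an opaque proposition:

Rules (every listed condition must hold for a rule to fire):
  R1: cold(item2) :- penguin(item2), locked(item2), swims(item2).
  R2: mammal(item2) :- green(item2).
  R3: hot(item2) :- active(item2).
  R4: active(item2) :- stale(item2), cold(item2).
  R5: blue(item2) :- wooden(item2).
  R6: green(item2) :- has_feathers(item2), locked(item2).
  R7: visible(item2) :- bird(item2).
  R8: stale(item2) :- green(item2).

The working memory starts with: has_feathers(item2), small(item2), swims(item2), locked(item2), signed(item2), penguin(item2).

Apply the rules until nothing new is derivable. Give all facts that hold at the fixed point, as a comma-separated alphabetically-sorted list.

active(item2), cold(item2), green(item2), has_feathers(item2), hot(item2), locked(item2), mammal(item2), penguin(item2), signed(item2), small(item2), stale(item2), swims(item2)

Round 1 fires R1, R6, giving cold(item2), green(item2).
Round 2 fires R2, R8, giving mammal(item2), stale(item2).
Round 3 fires R4, giving active(item2).
Round 4 fires R3, giving hot(item2).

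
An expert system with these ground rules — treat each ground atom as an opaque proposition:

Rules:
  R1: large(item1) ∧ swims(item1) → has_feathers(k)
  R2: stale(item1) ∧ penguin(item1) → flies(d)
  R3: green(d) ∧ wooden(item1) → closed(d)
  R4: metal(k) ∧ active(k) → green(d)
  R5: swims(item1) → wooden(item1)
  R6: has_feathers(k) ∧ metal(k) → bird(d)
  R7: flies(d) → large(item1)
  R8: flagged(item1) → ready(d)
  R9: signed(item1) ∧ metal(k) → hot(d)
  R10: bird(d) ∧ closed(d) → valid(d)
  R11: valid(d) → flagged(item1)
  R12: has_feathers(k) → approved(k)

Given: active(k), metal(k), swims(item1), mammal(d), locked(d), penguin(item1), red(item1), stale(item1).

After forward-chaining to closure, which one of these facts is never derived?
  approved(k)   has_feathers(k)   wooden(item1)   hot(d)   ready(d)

hot(d)

Round 1: R2 [stale(item1) ∧ penguin(item1) → flies(d)]; R4 [metal(k) ∧ active(k) → green(d)]; R5 [swims(item1) → wooden(item1)]. New: flies(d), green(d), wooden(item1).
Round 2: R3 [green(d) ∧ wooden(item1) → closed(d)]; R7 [flies(d) → large(item1)]. New: closed(d), large(item1).
Round 3: R1 [large(item1) ∧ swims(item1) → has_feathers(k)]. New: has_feathers(k).
Round 4: R6 [has_feathers(k) ∧ metal(k) → bird(d)]; R12 [has_feathers(k) → approved(k)]. New: bird(d), approved(k).
Round 5: R10 [bird(d) ∧ closed(d) → valid(d)]. New: valid(d).
Round 6: R11 [valid(d) → flagged(item1)]. New: flagged(item1).
Round 7: R8 [flagged(item1) → ready(d)]. New: ready(d).
Derived: ready(d) (round 7), approved(k) (round 4), has_feathers(k) (round 3), wooden(item1) (round 1). hot(d) never appears in any round.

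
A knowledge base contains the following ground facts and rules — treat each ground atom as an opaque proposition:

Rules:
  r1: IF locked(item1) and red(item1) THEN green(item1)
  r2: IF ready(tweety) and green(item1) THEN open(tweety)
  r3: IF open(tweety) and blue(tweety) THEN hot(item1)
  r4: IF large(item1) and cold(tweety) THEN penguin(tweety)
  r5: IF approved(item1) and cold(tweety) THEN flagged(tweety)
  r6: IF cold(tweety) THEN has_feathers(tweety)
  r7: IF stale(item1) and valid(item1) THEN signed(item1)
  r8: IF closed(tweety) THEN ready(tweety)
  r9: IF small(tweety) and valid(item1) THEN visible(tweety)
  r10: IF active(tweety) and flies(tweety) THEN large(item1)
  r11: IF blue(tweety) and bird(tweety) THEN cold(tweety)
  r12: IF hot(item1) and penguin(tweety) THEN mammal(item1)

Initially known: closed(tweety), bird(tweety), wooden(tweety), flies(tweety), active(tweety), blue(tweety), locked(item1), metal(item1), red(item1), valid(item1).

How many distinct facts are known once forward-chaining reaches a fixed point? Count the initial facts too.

Round 1: r1 [IF locked(item1) and red(item1) THEN green(item1)]; r8 [IF closed(tweety) THEN ready(tweety)]; r10 [IF active(tweety) and flies(tweety) THEN large(item1)]; r11 [IF blue(tweety) and bird(tweety) THEN cold(tweety)]. Adds green(item1), ready(tweety), large(item1), cold(tweety).
Round 2: r2 [IF ready(tweety) and green(item1) THEN open(tweety)]; r4 [IF large(item1) and cold(tweety) THEN penguin(tweety)]; r6 [IF cold(tweety) THEN has_feathers(tweety)]. Adds open(tweety), penguin(tweety), has_feathers(tweety).
Round 3: r3 [IF open(tweety) and blue(tweety) THEN hot(item1)]. Adds hot(item1).
Round 4: r12 [IF hot(item1) and penguin(tweety) THEN mammal(item1)]. Adds mammal(item1).
Closure: {active(tweety), bird(tweety), blue(tweety), closed(tweety), cold(tweety), flies(tweety), green(item1), has_feathers(tweety), hot(item1), large(item1), locked(item1), mammal(item1), metal(item1), open(tweety), penguin(tweety), ready(tweety), red(item1), valid(item1), wooden(tweety)} — 19 facts.

19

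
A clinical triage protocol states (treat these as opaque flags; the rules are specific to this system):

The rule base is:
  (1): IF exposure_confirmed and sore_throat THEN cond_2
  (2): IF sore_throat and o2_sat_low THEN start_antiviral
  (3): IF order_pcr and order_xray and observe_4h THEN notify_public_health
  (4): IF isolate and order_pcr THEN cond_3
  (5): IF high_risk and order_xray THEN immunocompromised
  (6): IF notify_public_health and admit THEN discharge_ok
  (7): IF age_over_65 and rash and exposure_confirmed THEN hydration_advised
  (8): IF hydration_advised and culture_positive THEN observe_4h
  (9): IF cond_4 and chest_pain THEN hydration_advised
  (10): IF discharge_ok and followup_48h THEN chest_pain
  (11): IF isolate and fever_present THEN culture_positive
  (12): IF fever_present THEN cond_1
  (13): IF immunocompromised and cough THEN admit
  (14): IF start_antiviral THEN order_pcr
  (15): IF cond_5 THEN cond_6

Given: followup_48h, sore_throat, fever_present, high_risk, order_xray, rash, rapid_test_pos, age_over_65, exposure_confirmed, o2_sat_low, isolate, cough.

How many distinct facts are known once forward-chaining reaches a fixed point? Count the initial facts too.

Round 1 fires (1), (2), (5), (7), (11), (12), giving cond_2, start_antiviral, immunocompromised, hydration_advised, culture_positive, cond_1.
Round 2 fires (8), (13), (14), giving observe_4h, admit, order_pcr.
Round 3 fires (3), (4), giving notify_public_health, cond_3.
Round 4 fires (6), giving discharge_ok.
Round 5 fires (10), giving chest_pain.
Closure: {admit, age_over_65, chest_pain, cond_1, cond_2, cond_3, cough, culture_positive, discharge_ok, exposure_confirmed, fever_present, followup_48h, high_risk, hydration_advised, immunocompromised, isolate, notify_public_health, o2_sat_low, observe_4h, order_pcr, order_xray, rapid_test_pos, rash, sore_throat, start_antiviral} — 25 facts.

25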